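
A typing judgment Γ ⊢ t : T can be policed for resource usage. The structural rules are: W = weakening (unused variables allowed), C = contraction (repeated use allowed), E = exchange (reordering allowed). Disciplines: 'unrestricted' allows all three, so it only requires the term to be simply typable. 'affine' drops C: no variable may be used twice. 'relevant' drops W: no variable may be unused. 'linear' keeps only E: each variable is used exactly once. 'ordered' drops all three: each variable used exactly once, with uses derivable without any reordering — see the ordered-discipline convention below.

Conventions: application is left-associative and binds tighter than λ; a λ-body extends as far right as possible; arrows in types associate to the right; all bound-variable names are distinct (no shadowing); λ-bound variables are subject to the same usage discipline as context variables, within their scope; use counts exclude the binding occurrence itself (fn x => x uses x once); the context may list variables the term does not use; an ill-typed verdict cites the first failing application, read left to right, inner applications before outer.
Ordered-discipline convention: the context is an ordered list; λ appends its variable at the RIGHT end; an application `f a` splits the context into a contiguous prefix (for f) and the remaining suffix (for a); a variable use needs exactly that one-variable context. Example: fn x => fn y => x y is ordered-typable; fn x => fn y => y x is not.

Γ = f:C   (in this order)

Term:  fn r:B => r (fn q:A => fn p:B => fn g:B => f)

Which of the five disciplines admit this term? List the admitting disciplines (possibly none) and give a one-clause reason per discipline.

admitted by: none
variable uses: f: 1; r (λ-bound): 1; q (λ-bound): 0; p (λ-bound): 0; g (λ-bound): 0
left-to-right use order: r, f
typing: ill-typed: non-arrow in function slot: B
ordered: ✗ — not simply typable
linear: ✗ — fails simple typing
affine: ✗ — a type mismatch blocks all five
relevant: ✗ — the type mismatch rejects it
unrestricted: ✗ — not simply typable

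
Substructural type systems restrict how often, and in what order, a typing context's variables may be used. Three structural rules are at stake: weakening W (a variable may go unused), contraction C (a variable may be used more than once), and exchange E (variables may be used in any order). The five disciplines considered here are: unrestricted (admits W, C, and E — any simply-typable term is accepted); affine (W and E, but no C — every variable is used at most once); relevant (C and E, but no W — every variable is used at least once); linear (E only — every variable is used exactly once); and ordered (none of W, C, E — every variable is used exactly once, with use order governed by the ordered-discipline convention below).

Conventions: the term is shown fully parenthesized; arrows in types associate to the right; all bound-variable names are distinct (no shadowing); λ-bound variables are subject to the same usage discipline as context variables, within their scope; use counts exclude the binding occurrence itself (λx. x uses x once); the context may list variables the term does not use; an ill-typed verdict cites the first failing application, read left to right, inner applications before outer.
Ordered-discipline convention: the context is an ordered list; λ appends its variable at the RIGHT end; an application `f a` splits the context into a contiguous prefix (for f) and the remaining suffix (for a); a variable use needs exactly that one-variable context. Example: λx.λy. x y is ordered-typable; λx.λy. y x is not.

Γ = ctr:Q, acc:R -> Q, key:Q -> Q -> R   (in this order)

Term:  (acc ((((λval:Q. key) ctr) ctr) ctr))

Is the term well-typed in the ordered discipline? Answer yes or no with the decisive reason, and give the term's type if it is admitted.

no — ctr ×3 used more than once (contraction); unused: val — weakening required
variable uses: ctr ×3, acc ×1, key ×1, val [bound] ×0
uses in reading order: acc, key, ctr, ctr, ctr
typing: well-typed at Q
per-discipline verdicts: ordered ✗ | linear ✗ | affine ✗ | relevant ✗ | unrestricted ✓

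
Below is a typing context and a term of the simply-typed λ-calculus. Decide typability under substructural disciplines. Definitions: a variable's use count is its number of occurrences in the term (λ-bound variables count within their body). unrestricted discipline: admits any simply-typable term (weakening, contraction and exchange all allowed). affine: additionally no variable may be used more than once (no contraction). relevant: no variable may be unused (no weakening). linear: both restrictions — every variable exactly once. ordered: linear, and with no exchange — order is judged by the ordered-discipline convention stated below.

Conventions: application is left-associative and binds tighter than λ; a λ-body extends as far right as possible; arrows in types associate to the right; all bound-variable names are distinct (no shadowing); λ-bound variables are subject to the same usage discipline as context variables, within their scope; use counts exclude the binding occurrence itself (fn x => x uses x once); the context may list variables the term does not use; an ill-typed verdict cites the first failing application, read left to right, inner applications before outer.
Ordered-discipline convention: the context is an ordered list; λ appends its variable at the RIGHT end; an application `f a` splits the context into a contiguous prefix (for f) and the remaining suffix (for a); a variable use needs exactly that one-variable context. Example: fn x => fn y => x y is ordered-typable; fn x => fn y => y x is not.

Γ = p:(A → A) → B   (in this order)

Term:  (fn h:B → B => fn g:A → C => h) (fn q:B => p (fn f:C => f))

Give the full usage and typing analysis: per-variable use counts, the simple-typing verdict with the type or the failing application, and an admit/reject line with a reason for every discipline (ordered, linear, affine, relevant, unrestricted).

use counts: p=1, h (λ-bound)=1, g (λ-bound)=0, q (λ-bound)=0, f (λ-bound)=1
left-to-right use order: h, p, f
typing: ill-typed: argument of type C → C where A → A is required
ordered ✗ (a type mismatch blocks all five)
linear ✗ (the type mismatch rejects it)
affine ✗ (not simply typable)
relevant ✗ (fails simple typing)
unrestricted ✗ (a type mismatch blocks all five)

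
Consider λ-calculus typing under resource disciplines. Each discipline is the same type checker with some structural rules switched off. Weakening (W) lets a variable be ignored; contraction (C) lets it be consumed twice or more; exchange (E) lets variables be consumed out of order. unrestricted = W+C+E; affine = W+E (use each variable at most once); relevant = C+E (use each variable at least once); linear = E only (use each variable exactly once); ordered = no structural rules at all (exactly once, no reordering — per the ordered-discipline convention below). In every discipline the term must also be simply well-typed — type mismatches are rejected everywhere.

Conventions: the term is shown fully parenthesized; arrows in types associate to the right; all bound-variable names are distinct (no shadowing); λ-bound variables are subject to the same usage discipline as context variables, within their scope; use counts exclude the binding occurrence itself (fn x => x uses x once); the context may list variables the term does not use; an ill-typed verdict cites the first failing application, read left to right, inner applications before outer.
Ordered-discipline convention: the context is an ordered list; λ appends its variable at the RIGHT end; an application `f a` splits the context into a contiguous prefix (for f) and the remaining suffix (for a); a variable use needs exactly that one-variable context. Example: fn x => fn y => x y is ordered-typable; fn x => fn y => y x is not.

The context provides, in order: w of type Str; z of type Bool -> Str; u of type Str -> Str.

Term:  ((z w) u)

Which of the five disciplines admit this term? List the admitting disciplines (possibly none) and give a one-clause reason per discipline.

admitted in: none
counts: w: 1, z: 1, u: 1
uses in reading order: z, w, u
typing: ill-typed: an argument Str mismatches the expected Bool
ordered: ✗ — a type mismatch blocks all five
linear: ✗ — the type mismatch rejects it
affine: ✗ — not simply typable
relevant: ✗ — fails simple typing
unrestricted: ✗ — a type mismatch blocks all five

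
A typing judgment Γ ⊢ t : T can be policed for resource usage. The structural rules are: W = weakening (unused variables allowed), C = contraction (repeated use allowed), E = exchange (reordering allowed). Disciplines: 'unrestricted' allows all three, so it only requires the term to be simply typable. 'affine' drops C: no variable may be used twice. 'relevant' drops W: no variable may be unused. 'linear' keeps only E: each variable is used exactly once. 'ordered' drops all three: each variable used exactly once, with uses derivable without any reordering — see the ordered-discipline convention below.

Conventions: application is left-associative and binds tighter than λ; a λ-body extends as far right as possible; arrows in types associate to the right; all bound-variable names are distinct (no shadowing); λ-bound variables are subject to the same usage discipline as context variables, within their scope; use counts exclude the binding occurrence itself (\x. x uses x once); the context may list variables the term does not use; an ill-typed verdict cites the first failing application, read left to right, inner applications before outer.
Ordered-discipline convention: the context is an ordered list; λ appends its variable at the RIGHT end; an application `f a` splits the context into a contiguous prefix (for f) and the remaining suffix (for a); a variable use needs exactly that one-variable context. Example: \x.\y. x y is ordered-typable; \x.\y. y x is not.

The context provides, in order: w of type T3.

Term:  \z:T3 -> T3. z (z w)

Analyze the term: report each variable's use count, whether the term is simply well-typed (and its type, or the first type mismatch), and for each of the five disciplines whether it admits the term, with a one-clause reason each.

use counts: w ×1; z (λ-bound) ×2
left-to-right use order: z, z, w
typing: ✓ — (T3 -> T3) -> T3
ordered: ✗, uses contraction: z ×2
linear: ✗, uses contraction: z ×2
affine: ✗, uses contraction: z ×2
relevant: ✓, every one of w, z appears
unrestricted: ✓, well-typed at (T3 -> T3) -> T3; no restrictions here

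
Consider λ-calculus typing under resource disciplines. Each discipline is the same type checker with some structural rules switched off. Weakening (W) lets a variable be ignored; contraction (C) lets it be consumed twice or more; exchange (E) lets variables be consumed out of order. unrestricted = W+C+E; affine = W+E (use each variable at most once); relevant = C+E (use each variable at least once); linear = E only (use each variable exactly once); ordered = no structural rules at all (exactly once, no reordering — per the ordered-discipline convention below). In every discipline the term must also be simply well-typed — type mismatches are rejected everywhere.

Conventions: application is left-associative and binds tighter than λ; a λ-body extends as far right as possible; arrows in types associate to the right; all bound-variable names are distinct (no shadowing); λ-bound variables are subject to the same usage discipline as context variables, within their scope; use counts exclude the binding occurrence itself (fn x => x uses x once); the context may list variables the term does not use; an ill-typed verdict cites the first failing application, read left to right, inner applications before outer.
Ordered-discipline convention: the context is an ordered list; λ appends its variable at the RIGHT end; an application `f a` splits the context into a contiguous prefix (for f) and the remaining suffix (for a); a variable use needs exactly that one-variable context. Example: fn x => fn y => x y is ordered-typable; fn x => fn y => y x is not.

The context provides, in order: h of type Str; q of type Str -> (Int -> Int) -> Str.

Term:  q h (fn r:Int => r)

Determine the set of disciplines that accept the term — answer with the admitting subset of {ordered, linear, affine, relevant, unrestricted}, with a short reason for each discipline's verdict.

admitted by: linear, affine, relevant, unrestricted
usage: h: 1×; q: 1×; r (λ-bound): 1×
uses in reading order: q, h, r
typing: the term checks, with type Str
ordered: ✗, needs exchange: uses follow q, h, r
linear: ✓, h, q, r: one use apiece
affine: ✓, at most one use each (h, q, r)
relevant: ✓, at least one use each (h, q, r)
unrestricted: ✓, simply typable at Str; W, C, E all held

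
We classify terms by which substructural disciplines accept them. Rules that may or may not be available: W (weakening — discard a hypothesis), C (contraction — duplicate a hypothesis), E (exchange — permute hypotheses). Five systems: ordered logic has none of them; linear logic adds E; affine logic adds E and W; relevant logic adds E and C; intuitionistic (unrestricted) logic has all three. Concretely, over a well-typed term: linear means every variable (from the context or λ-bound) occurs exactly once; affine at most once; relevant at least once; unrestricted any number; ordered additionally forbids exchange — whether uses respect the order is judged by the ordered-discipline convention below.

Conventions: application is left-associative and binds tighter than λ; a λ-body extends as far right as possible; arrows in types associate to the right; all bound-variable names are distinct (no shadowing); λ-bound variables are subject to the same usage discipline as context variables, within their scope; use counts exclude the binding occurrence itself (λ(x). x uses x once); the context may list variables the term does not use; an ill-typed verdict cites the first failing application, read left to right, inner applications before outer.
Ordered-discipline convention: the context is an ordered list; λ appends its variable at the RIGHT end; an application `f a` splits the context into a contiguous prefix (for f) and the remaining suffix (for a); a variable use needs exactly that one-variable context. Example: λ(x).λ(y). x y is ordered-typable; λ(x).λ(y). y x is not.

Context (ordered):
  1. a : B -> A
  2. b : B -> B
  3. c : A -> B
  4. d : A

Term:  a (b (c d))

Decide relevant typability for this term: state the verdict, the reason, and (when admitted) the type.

yes — at least one use each (a, b, c, d); term : A
usage: a=1, b=1, c=1, d=1
left-to-right use order: a, b, c, d
typing: well-typed — term : A
summary: ordered ✓ · linear ✓ · affine ✓ · relevant ✓ · unrestricted ✓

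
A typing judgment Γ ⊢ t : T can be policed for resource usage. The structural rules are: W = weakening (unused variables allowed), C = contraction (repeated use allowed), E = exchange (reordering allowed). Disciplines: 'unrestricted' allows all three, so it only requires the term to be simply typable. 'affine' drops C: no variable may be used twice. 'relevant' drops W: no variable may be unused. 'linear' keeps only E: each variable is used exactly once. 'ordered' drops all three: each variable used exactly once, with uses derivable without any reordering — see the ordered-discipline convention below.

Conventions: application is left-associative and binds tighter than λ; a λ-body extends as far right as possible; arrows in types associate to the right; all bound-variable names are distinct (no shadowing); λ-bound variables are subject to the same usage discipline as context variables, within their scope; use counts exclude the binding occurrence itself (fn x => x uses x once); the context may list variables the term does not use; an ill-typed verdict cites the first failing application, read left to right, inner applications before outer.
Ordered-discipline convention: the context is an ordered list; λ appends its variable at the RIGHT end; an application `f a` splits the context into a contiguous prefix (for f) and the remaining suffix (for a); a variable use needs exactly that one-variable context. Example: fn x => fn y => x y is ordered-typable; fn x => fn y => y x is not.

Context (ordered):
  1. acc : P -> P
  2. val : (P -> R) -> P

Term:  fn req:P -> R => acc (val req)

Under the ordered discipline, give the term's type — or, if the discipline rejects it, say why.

term : (P -> R) -> P
usage: acc ×1, val ×1, req (bound) ×1
left-to-right use order: acc, val, req
typing: ✓ — (P -> R) -> P
per-discipline verdicts: ordered ✓ · linear ✓ · affine ✓ · relevant ✓ · unrestricted ✓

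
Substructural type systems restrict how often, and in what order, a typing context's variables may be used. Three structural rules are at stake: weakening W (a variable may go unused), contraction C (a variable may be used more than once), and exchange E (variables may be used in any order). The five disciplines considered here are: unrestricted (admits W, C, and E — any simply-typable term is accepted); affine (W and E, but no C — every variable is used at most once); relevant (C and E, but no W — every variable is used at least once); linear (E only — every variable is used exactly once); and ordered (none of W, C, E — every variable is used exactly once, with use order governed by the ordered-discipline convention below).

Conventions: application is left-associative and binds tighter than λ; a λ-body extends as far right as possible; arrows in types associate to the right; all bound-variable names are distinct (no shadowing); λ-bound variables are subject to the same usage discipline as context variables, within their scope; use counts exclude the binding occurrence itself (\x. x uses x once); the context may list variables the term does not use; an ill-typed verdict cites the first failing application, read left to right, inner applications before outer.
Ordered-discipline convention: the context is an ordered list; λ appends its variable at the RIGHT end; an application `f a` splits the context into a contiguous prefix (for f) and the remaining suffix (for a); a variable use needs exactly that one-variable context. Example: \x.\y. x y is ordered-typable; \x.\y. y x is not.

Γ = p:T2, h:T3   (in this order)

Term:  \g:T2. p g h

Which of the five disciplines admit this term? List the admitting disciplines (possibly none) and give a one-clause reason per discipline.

accepted by: none
variable uses: p ×1; h ×1; g [bound] ×1
order of uses: p, g, h
typing: ill-typed: non-function type T2 applied to an argument
ordered: ✗ — the type mismatch rejects it
linear: ✗ — not simply typable
affine: ✗ — fails simple typing
relevant: ✗ — a type mismatch blocks all five
unrestricted: ✗ — the type mismatch rejects it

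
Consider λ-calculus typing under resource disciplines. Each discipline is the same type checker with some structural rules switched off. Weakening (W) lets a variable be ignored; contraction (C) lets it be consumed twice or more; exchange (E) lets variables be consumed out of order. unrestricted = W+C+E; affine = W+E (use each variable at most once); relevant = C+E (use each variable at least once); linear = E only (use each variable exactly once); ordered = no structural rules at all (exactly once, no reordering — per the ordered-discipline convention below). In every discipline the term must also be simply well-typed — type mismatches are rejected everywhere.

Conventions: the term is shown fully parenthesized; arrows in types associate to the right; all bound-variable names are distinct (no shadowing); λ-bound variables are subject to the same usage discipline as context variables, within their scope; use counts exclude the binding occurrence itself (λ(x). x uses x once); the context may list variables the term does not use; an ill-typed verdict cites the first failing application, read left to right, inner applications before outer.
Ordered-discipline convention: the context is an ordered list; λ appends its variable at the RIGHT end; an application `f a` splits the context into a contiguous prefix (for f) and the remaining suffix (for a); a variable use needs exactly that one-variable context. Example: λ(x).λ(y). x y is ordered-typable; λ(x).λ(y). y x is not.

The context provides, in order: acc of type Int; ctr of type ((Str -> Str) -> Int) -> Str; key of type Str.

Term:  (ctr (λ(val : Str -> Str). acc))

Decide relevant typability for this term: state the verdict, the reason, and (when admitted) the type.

no — unused: key, val — weakening required
variable uses: acc ×1; ctr ×1; key ×0; val (λ-bound) ×0
left-to-right use order: ctr, acc
typing: the term checks, with type Str
per-discipline verdicts: ordered ✗ | linear ✗ | affine ✓ | relevant ✗ | unrestricted ✓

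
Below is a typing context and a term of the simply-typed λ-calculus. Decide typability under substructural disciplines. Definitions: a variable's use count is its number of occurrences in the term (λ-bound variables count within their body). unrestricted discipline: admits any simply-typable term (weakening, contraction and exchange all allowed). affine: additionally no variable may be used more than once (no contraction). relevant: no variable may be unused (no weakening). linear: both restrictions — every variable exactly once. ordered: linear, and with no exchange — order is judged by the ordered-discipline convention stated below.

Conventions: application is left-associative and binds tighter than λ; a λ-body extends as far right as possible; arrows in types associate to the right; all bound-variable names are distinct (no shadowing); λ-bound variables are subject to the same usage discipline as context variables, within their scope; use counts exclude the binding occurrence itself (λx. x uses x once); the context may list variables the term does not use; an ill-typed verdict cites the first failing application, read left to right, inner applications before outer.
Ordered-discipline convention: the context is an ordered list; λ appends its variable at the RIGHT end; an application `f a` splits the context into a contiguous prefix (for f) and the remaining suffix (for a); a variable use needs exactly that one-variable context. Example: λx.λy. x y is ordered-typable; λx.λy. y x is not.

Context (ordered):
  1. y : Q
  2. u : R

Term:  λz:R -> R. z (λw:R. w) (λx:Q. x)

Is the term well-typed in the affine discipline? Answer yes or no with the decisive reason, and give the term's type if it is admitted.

no — the type mismatch rejects it
use counts: y: 0×; u: 0×; z [bound]: 1×; w [bound]: 1×; x [bound]: 1×
left-to-right use order: z, w, x
typing: ill-typed: an application expects R but receives R -> R
across the five disciplines: ordered ✗, linear ✗, affine ✗, relevant ✗, unrestricted ✗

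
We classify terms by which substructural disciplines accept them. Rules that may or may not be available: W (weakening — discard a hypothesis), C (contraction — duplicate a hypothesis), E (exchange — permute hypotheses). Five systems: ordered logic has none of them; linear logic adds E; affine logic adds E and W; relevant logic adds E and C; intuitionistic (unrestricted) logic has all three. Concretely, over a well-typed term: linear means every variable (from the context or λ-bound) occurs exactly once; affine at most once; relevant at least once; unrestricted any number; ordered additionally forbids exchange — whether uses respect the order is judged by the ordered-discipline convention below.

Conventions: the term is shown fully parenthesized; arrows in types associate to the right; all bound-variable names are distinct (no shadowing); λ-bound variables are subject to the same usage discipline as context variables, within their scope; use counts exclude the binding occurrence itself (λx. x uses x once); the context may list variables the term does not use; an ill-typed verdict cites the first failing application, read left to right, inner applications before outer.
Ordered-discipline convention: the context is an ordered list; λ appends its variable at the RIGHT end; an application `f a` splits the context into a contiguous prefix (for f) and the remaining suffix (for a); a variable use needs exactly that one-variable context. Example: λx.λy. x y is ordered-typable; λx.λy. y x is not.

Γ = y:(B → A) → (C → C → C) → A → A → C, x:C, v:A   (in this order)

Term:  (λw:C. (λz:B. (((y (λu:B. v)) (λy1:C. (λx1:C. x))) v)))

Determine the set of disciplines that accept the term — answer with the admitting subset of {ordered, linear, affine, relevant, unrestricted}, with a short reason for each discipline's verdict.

admitting disciplines: unrestricted
variable uses: y: 1; x: 1; v: 2; w (bound): 0; z (bound): 0; u (bound): 0; y1 (bound): 0; x1 (bound): 0
uses in reading order: y, v, x, v
typing: well-typed — term : C → B → A → C
ordered ✗ (repeated use of v ×2; w, z, u, y1, x1 never used (weakening))
linear ✗ (repeated use of v ×2; w, z, u, y1, x1 never used (weakening))
affine ✗ (repeated use of v ×2)
relevant ✗ (w, z, u, y1, x1 never used (weakening))
unrestricted ✓ (typability at C → B → A → C is all that's needed)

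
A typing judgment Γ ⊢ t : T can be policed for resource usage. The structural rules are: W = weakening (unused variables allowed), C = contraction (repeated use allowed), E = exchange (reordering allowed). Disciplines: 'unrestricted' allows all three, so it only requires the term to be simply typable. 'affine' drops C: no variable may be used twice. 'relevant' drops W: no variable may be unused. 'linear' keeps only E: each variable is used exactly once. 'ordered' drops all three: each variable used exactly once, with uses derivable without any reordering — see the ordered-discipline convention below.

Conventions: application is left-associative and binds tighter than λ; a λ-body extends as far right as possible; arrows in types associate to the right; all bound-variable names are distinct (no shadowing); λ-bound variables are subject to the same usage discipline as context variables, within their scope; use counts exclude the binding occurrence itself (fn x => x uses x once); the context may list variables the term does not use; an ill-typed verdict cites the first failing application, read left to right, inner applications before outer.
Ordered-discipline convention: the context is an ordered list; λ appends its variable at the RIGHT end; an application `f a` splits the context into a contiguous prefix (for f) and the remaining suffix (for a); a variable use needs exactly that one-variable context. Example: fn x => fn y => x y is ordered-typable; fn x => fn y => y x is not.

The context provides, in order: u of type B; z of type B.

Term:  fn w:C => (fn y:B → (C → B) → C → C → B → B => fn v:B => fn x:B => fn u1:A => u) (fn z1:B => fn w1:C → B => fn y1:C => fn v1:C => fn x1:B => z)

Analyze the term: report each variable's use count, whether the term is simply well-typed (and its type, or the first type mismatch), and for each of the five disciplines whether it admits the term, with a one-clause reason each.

variable uses: u: 1, z: 1, w (λ-bound): 0, y (λ-bound): 0, v (λ-bound): 0, x (λ-bound): 0, u1 (λ-bound): 0, z1 (λ-bound): 0, w1 (λ-bound): 0, y1 (λ-bound): 0, v1 (λ-bound): 0, x1 (λ-bound): 0
order of uses: u, z
typing: the term checks, with type C → B → B → A → B
ordered: ✗ — w, y, v, x, u1, z1, w1, y1, v1, x1 never used (weakening)
linear: ✗ — w, y, v, x, u1, z1, w1, y1, v1, x1 never used (weakening)
affine: ✓ — u, z, w, y, v, x, u1, z1, w1, y1, v1, x1: no repeats, contraction unneeded
relevant: ✗ — w, y, v, x, u1, z1, w1, y1, v1, x1 never used (weakening)
unrestricted: ✓ — simply typable at C → B → B → A → B; W, C, E all held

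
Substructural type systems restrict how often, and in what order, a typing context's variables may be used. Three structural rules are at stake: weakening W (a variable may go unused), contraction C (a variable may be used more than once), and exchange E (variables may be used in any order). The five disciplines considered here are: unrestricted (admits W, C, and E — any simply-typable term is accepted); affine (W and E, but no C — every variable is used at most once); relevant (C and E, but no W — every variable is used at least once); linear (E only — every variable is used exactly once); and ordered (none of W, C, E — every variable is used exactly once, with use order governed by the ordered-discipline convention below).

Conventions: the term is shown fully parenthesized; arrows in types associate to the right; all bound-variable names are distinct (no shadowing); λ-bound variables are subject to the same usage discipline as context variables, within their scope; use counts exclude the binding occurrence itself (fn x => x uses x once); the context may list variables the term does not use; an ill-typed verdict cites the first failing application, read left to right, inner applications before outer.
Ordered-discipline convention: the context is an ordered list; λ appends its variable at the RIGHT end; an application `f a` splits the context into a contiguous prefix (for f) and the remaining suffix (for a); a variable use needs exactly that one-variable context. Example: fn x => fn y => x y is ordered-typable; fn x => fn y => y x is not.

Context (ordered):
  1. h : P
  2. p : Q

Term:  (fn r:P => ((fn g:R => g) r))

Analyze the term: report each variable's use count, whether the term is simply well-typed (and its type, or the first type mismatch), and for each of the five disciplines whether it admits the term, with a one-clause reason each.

variable uses: h=0; p=0; r (λ-bound)=1; g (λ-bound)=1
order of uses: g, r
typing: ill-typed: an argument P mismatches the expected R
ordered ✗ (not simply typable)
linear ✗ (fails simple typing)
affine ✗ (a type mismatch blocks all five)
relevant ✗ (the type mismatch rejects it)
unrestricted ✗ (not simply typable)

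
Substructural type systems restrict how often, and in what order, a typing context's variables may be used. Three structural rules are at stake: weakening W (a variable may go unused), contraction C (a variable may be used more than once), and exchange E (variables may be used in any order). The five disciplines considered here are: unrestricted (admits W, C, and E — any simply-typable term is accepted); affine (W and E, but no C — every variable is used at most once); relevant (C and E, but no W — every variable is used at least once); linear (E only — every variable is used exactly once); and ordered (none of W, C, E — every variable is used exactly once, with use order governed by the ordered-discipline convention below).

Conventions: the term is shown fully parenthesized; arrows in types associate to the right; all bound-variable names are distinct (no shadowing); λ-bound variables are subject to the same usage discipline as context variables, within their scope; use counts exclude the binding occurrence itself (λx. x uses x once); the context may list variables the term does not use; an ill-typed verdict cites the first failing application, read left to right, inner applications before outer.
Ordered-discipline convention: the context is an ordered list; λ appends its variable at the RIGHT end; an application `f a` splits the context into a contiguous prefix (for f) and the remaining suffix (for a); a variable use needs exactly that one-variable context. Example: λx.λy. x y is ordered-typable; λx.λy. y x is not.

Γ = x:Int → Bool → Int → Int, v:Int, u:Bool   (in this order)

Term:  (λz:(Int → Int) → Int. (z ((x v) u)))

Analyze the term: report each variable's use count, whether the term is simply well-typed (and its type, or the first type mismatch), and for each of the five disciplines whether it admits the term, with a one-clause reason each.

usage: x: 1×, v: 1×, u: 1×, z [bound]: 1×
order of uses: z, x, v, u
typing: the term checks, with type ((Int → Int) → Int) → Int
ordered: ✗ — no contiguous prefix/suffix split fits z, x, v, u
linear: ✓ — exactly-once usage across x, v, u, z
affine: ✓ — at most one use each (x, v, u, z)
relevant: ✓ — x, v, u, z: all used, weakening unneeded
unrestricted: ✓ — simply typable at ((Int → Int) → Int) → Int; W, C, E all held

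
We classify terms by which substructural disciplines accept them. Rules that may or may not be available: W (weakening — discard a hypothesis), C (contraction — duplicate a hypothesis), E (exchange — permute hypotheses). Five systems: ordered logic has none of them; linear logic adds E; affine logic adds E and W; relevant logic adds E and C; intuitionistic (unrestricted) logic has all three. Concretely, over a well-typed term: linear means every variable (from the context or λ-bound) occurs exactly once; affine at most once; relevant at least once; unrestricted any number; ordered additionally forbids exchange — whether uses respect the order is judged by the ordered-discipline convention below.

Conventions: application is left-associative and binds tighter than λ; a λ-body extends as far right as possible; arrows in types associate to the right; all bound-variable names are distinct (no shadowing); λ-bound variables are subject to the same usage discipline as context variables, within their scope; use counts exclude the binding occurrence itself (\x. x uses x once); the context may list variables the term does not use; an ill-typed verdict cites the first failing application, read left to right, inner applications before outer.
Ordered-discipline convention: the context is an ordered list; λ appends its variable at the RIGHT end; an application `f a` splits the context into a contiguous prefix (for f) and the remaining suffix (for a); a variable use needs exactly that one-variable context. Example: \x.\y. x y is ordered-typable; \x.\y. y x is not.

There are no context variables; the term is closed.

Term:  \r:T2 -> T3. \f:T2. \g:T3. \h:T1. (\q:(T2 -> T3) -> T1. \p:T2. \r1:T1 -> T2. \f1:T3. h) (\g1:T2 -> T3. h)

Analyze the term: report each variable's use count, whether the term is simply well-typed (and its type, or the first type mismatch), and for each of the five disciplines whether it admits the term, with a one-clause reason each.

counts: r [bound]: 0, f [bound]: 0, g [bound]: 0, h [bound]: 2, q [bound]: 0, p [bound]: 0, r1 [bound]: 0, f1 [bound]: 0, g1 [bound]: 0
use order (left to right): h, h
typing: well-typed — term : (T2 -> T3) -> T2 -> T3 -> T1 -> T2 -> (T1 -> T2) -> T3 -> T1
ordered: ✗, needs contraction — h ×2; r, f, g, q, p, r1, f1, g1 never used (weakening)
linear: ✗, needs contraction — h ×2; r, f, g, q, p, r1, f1, g1 never used (weakening)
affine: ✗, needs contraction — h ×2
relevant: ✗, r, f, g, q, p, r1, f1, g1 never used (weakening)
unrestricted: ✓, well-typed at (T2 -> T3) -> T2 -> T3 -> T1 -> T2 -> (T1 -> T2) -> T3 -> T1; no restrictions here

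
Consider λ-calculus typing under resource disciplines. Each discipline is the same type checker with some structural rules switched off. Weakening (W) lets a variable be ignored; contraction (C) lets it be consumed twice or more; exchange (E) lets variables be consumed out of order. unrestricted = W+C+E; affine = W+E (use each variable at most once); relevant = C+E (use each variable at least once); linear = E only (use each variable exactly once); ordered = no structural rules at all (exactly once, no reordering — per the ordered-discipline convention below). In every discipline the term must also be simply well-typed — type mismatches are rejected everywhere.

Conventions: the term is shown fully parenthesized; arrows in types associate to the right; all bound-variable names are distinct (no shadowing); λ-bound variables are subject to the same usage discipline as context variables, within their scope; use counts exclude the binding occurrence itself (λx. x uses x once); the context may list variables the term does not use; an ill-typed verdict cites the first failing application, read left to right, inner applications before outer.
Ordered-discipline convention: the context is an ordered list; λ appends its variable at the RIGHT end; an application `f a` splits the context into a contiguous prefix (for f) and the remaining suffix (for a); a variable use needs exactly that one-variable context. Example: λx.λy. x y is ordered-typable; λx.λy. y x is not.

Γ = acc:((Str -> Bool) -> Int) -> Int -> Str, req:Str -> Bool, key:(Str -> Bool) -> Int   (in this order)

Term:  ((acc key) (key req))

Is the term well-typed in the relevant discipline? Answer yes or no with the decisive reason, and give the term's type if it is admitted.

yes — acc, req, key: all used, weakening unneeded; term : Str
counts: acc: 1; req: 1; key: 2
use order (left to right): acc, key, key, req
typing: ✓ — Str
per-discipline verdicts: ordered ✗, linear ✗, affine ✗, relevant ✓, unrestricted ✓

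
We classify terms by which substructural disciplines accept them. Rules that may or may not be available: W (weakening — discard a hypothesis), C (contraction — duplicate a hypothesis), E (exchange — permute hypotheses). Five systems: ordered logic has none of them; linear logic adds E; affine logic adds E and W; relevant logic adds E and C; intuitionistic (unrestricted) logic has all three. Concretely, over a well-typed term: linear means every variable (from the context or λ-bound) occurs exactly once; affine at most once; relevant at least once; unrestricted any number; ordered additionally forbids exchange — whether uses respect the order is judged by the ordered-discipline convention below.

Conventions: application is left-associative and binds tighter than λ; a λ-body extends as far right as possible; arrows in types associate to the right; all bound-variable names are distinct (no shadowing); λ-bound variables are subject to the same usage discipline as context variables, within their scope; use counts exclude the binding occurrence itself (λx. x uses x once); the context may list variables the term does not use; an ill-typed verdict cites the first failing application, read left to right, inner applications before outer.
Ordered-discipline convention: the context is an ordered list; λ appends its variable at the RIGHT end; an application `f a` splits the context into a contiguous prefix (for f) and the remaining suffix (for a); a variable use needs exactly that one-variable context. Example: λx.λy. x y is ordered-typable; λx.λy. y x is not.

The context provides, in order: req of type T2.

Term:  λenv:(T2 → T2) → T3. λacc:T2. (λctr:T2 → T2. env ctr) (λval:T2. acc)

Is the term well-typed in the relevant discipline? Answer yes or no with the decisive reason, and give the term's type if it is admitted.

no — needs weakening: req, val unused
counts: req ×0, env [bound] ×1, acc [bound] ×1, ctr [bound] ×1, val [bound] ×0
order of uses: env, ctr, acc
typing: well-typed at ((T2 → T2) → T3) → T2 → T3
summary: ordered ✗ · linear ✗ · affine ✓ · relevant ✗ · unrestricted ✓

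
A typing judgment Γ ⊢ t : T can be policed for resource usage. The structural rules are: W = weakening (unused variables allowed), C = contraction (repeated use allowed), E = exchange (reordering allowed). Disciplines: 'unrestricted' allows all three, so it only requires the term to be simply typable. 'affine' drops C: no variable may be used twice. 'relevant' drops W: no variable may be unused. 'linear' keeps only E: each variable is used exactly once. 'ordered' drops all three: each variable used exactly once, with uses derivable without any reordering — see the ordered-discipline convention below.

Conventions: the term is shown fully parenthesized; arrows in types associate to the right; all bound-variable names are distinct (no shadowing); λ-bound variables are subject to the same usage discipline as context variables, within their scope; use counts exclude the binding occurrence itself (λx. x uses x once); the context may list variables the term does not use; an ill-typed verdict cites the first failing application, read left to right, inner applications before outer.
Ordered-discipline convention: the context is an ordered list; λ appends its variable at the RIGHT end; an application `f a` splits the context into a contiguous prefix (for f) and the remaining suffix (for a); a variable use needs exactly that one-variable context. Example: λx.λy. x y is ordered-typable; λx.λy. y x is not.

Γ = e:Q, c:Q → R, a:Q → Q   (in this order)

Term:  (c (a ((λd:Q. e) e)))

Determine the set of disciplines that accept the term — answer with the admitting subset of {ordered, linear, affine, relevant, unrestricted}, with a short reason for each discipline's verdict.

admitting disciplines: unrestricted
use counts: e=2, c=1, a=1, d (λ-bound)=0
order of uses: c, a, e, e
typing: well-typed at R
ordered: ✗, needs contraction — e ×2; unused: d — weakening required
linear: ✗, needs contraction — e ×2; unused: d — weakening required
affine: ✗, needs contraction — e ×2
relevant: ✗, unused: d — weakening required
unrestricted: ✓, typability at R is all that's needed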